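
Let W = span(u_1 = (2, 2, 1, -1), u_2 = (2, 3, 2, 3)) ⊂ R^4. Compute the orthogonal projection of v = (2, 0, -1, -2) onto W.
proj_W(v) = (162/179, 77/179, -4/179, -421/179)

Set up U = [u_1 | ... | u_2] ∈ R^(4×2). The projector onto W = col(U) is P = U (U^T U)^(-1) U^T.
Compute U^T U =
  [10, 9]
  [9, 26],
and U^T v = (5, -4).
Solve U^T U · c = U^T v for the coefficients: c = (166/179, -85/179). The projection is proj_W(v) = U c.
Check: (v - proj_W(v)) · u_1 = 0  (should be 0).
Check: (v - proj_W(v)) · u_2 = 0  (should be 0).
Result: proj_W(v) = (162/179, 77/179, -4/179, -421/179).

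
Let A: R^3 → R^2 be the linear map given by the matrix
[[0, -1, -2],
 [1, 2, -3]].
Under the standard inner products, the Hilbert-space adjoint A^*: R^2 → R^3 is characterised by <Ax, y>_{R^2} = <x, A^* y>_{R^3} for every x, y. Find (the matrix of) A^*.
A^* = A^T =
[[0, 1],
 [-1, 2],
 [-2, -3]]

For real matrices with standard dot products, the defining identity <Ax, y> = <x, A^* y> gives (Ax)^T y = x^T (A^*) y, i.e. x^T A^T y = x^T (A^*) y. Since this holds for all x, y, we must have A^* = A^T. Therefore
A^* =
[[0, 1],
 [-1, 2],
 [-2, -3]].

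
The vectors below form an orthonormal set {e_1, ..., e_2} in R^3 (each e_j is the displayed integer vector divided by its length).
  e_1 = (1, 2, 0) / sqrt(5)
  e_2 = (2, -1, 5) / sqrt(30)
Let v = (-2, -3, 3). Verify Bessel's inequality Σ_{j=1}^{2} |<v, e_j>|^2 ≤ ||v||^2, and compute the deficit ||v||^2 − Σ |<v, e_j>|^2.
Σ |<v, e_j>|^2 = 58/3; ||v||^2 = 22; deficit = 8/3

Write each e_j = u_j / sqrt(<u_j, u_j>) where u_j is the displayed integer vector. Then <v, e_j> = <v, u_j> / sqrt(<u_j, u_j>), so |<v, e_j>|^2 = <v, u_j>^2 / <u_j, u_j>.
Coefficients: <v, e_1> = -8/sqrt(5), <v, e_2> = 14/sqrt(30).
Square and sum: Σ |<v, e_j>|^2 = 58/3.
Compute ||v||^2 = v·v = 22.
Deficit = 22 − 58/3 = 8/3 ≥ 0, confirming Bessel's inequality. (The deficit equals ||v − Σ <v,e_j> e_j||^2, the squared distance from v to span{e_j}.)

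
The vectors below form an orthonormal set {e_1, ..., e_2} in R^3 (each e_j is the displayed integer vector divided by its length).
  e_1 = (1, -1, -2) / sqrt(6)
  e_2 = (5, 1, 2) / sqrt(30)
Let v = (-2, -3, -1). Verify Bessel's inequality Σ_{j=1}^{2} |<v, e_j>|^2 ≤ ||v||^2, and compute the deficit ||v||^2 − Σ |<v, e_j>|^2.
Σ |<v, e_j>|^2 = 9; ||v||^2 = 14; deficit = 5

Write each e_j = u_j / sqrt(<u_j, u_j>) where u_j is the displayed integer vector. Then <v, e_j> = <v, u_j> / sqrt(<u_j, u_j>), so |<v, e_j>|^2 = <v, u_j>^2 / <u_j, u_j>.
Coefficients: <v, e_1> = 3/sqrt(6), <v, e_2> = -15/sqrt(30).
Square and sum: Σ |<v, e_j>|^2 = 9.
Compute ||v||^2 = v·v = 14.
Deficit = 14 − 9 = 5 ≥ 0, confirming Bessel's inequality. (The deficit equals ||v − Σ <v,e_j> e_j||^2, the squared distance from v to span{e_j}.)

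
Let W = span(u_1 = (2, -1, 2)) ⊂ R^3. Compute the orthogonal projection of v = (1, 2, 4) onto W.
proj_W(v) = (16/9, -8/9, 16/9)

Set up U = [u_1 | ... | u_1] ∈ R^(3×1). The projector onto W = col(U) is P = U (U^T U)^(-1) U^T.
Compute U^T U =
  [9],
and U^T v = (8).
Solve U^T U · c = U^T v for the coefficients: c = (8/9). The projection is proj_W(v) = U c.
Check: (v - proj_W(v)) · u_1 = 0  (should be 0).
Result: proj_W(v) = (16/9, -8/9, 16/9).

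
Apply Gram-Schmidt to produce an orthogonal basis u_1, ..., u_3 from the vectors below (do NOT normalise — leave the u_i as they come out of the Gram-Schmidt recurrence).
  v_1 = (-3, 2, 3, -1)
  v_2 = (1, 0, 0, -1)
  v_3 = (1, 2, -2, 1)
Orthogonal basis:
  u_1 = (-3, 2, 3, -1)
  u_2 = (17/23, 4/23, 6/23, -25/23)
  u_3 = (3/7, 18/7, -8/7, 3/7)

Apply the Gram-Schmidt recurrence
  u_1 = v_1
  u_i = v_i − Σ_{j<i} ((v_i · u_j) / (u_j · u_j)) · u_j.

Step by step this gives:
  u_1 = (-3, 2, 3, -1)
  u_2 = (17/23, 4/23, 6/23, -25/23)
  u_3 = (3/7, 18/7, -8/7, 3/7)

Orthogonality check:
  u_2 · u_1 = 0 (should be 0)
  u_3 · u_1 = 0 (should be 0)
  u_3 · u_2 = 0 (should be 0)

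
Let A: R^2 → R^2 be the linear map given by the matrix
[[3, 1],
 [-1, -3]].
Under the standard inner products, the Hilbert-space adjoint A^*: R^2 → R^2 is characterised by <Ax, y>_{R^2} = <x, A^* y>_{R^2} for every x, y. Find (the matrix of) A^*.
A^* = A^T =
[[3, -1],
 [1, -3]]

For real matrices with standard dot products, the defining identity <Ax, y> = <x, A^* y> gives (Ax)^T y = x^T (A^*) y, i.e. x^T A^T y = x^T (A^*) y. Since this holds for all x, y, we must have A^* = A^T. Therefore
A^* =
[[3, -1],
 [1, -3]].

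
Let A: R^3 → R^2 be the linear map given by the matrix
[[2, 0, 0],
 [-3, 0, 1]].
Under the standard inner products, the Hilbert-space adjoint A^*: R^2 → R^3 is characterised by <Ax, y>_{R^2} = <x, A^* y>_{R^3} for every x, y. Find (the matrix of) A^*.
A^* = A^T =
[[2, -3],
 [0, 0],
 [0, 1]]

For real matrices with standard dot products, the defining identity <Ax, y> = <x, A^* y> gives (Ax)^T y = x^T (A^*) y, i.e. x^T A^T y = x^T (A^*) y. Since this holds for all x, y, we must have A^* = A^T. Therefore
A^* =
[[2, -3],
 [0, 0],
 [0, 1]].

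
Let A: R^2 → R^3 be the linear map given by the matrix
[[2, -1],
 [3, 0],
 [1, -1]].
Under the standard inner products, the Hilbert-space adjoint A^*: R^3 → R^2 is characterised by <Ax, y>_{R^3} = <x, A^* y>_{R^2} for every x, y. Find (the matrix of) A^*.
A^* = A^T =
[[2, 3, 1],
 [-1, 0, -1]]

For real matrices with standard dot products, the defining identity <Ax, y> = <x, A^* y> gives (Ax)^T y = x^T (A^*) y, i.e. x^T A^T y = x^T (A^*) y. Since this holds for all x, y, we must have A^* = A^T. Therefore
A^* =
[[2, 3, 1],
 [-1, 0, -1]].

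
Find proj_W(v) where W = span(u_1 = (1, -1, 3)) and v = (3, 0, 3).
proj_W(v) = (12/11, -12/11, 36/11)

Set up U = [u_1 | ... | u_1] ∈ R^(3×1). The projector onto W = col(U) is P = U (U^T U)^(-1) U^T.
Compute U^T U =
  [11],
and U^T v = (12).
Solve U^T U · c = U^T v for the coefficients: c = (12/11). The projection is proj_W(v) = U c.
Check: (v - proj_W(v)) · u_1 = 0  (should be 0).
Result: proj_W(v) = (12/11, -12/11, 36/11).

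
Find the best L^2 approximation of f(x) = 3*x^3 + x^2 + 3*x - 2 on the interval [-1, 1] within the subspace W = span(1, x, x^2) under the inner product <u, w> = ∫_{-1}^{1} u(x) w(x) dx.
g(x) = x^2 + 24*x/5 - 2

The best approximation g ∈ W is the orthogonal projection of f onto W. Writing g = a_0 + a_1 x + a_2 x^2, the coefficients solve the normal equations G · a = b where
  G_{ij} = <φ_i, φ_j> and b_i = <f, φ_i>, with φ_0 = 1, φ_1 = x, φ_2 = x^2.
G =
  [2, 0, 2/3]
  [0, 2/3, 0]
  [2/3, 0, 2/5],
b = (-10/3, 16/5, -14/15).
Solving gives a_0 = -2, a_1 = 24/5, a_2 = 1, so
  g(x) = x^2 + 24*x/5 - 2.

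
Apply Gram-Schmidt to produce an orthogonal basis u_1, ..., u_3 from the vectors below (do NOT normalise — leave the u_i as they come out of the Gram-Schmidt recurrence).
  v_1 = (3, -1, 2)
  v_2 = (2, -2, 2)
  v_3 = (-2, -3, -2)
Orthogonal basis:
  u_1 = (3, -1, 2)
  u_2 = (-4/7, -8/7, 2/7)
  u_3 = (5/6, -5/6, -5/3)

Apply the Gram-Schmidt recurrence
  u_1 = v_1
  u_i = v_i − Σ_{j<i} ((v_i · u_j) / (u_j · u_j)) · u_j.

Step by step this gives:
  u_1 = (3, -1, 2)
  u_2 = (-4/7, -8/7, 2/7)
  u_3 = (5/6, -5/6, -5/3)

Orthogonality check:
  u_2 · u_1 = 0 (should be 0)
  u_3 · u_1 = 0 (should be 0)
  u_3 · u_2 = 0 (should be 0)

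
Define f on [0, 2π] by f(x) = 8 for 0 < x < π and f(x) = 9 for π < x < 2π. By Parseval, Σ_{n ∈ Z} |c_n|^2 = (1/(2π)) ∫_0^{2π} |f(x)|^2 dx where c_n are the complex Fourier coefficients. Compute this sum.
Σ |c_n|^2 = 145/2

Parseval equates the L^2 energy of f (normalised by 1/(2π)) with the ℓ^2 sum of its Fourier coefficients: (1/(2π)) ∫_0^{2π} |f|^2 = Σ |c_n|^2.
Compute the left side: (1/(2π)) [∫_0^π 8^2 dx + ∫_π^{2π} 9^2 dx] = (1/(2π)) · (64π + 81π) = (64 + 81)/2 = 145/2.
So Σ_{n ∈ Z} |c_n|^2 = 145/2.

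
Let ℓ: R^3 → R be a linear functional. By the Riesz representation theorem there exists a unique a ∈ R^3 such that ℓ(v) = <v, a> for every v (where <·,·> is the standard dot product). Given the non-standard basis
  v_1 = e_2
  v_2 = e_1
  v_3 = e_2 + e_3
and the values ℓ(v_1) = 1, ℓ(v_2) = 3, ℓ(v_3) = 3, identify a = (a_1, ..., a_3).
a = (3, 1, 2)

Write a = (a_1, ..., a_3) in the standard basis. For each basis vector v_i, ℓ(v_i) = <v_i, a> is a linear equation in the a_j's. Collect the n equations into a matrix system V a = ℓ, where row i of V is v_i (expressed in the standard basis). Since V is invertible (lower-triangular with 1s on the diagonal, up to permutation), solve by back-substitution:
  V =
[[0, 1, 0],
 [1, 0, 0],
 [0, 1, 1]]
  V a = (1, 3, 3)
Solving gives a = (3, 1, 2).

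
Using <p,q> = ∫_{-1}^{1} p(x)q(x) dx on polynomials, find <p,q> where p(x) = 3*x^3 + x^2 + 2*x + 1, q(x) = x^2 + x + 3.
<p,q> = 58/5

Expand the product: p(x)·q(x) = 3*x^5 + 4*x^4 + 12*x^3 + 6*x^2 + 7*x + 3.
∫_{-1}^{1} of each monomial x^k gives [2/(k+1) if k even, 0 if k odd]. Integrating term-by-term (or equivalently evaluating the antiderivative F(x) = x^6/2 + 4*x^5/5 + 3*x^4 + 2*x^3 + 7*x^2/2 + 3*x at the endpoints):
  F(1) − F(−1) = 64/5 − (6/5) = 58/5.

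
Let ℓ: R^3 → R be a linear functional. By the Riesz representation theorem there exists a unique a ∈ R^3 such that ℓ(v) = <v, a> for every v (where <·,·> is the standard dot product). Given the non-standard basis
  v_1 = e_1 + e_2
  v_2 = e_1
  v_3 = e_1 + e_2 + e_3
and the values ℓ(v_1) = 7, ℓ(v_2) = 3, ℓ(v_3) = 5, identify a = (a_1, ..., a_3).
a = (3, 4, -2)

Write a = (a_1, ..., a_3) in the standard basis. For each basis vector v_i, ℓ(v_i) = <v_i, a> is a linear equation in the a_j's. Collect the n equations into a matrix system V a = ℓ, where row i of V is v_i (expressed in the standard basis). Since V is invertible (lower-triangular with 1s on the diagonal, up to permutation), solve by back-substitution:
  V =
[[1, 1, 0],
 [1, 0, 0],
 [1, 1, 1]]
  V a = (7, 3, 5)
Solving gives a = (3, 4, -2).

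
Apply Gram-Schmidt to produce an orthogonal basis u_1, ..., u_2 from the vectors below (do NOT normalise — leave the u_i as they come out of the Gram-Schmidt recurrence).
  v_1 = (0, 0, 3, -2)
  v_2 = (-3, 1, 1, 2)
Orthogonal basis:
  u_1 = (0, 0, 3, -2)
  u_2 = (-3, 1, 16/13, 24/13)

Apply the Gram-Schmidt recurrence
  u_1 = v_1
  u_i = v_i − Σ_{j<i} ((v_i · u_j) / (u_j · u_j)) · u_j.

Step by step this gives:
  u_1 = (0, 0, 3, -2)
  u_2 = (-3, 1, 16/13, 24/13)

Orthogonality check:
  u_2 · u_1 = 0 (should be 0)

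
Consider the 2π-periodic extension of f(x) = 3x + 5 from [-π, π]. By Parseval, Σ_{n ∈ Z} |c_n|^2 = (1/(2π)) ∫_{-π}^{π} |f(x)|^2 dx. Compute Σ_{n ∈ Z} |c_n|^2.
Σ |c_n|^2 = 3π^2 + 25

Expand and integrate term by term over [-π, π]:
  ∫ (3x)^2 dx = 9·(2π^3/3); ∫ 2·3·(5)·x dx = 0 (odd integrand); ∫ 5^2 dx = 25·2π.
So (1/(2π)) ∫_{-π}^{π} (3x + 5)^2 dx = 9π^2/3 + 25 = 3π^2 + 25.
Parseval ⇒ Σ |c_n|^2 = 3π^2 + 25.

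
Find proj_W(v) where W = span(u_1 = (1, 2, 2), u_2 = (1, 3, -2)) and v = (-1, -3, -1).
proj_W(v) = (-49/39, -113/39, -38/39)

Set up U = [u_1 | ... | u_2] ∈ R^(3×2). The projector onto W = col(U) is P = U (U^T U)^(-1) U^T.
Compute U^T U =
  [9, 3]
  [3, 14],
and U^T v = (-9, -8).
Solve U^T U · c = U^T v for the coefficients: c = (-34/39, -5/13). The projection is proj_W(v) = U c.
Check: (v - proj_W(v)) · u_1 = 0  (should be 0).
Check: (v - proj_W(v)) · u_2 = 0  (should be 0).
Result: proj_W(v) = (-49/39, -113/39, -38/39).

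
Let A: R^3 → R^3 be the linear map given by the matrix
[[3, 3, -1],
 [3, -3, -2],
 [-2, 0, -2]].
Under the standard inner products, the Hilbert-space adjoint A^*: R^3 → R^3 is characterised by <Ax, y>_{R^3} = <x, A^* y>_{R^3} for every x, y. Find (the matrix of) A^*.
A^* = A^T =
[[3, 3, -2],
 [3, -3, 0],
 [-1, -2, -2]]

For real matrices with standard dot products, the defining identity <Ax, y> = <x, A^* y> gives (Ax)^T y = x^T (A^*) y, i.e. x^T A^T y = x^T (A^*) y. Since this holds for all x, y, we must have A^* = A^T. Therefore
A^* =
[[3, 3, -2],
 [3, -3, 0],
 [-1, -2, -2]].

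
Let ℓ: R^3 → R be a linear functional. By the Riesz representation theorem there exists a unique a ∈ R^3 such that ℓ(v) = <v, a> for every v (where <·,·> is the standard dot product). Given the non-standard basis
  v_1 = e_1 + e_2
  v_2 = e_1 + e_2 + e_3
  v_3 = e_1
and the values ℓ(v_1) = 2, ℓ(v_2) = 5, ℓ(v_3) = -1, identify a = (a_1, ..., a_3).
a = (-1, 3, 3)

Write a = (a_1, ..., a_3) in the standard basis. For each basis vector v_i, ℓ(v_i) = <v_i, a> is a linear equation in the a_j's. Collect the n equations into a matrix system V a = ℓ, where row i of V is v_i (expressed in the standard basis). Since V is invertible (lower-triangular with 1s on the diagonal, up to permutation), solve by back-substitution:
  V =
[[1, 1, 0],
 [1, 1, 1],
 [1, 0, 0]]
  V a = (2, 5, -1)
Solving gives a = (-1, 3, 3).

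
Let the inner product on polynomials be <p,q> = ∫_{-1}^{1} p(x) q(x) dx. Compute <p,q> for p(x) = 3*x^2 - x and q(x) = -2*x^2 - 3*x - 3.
<p,q> = -32/5

Expand the product: p(x)·q(x) = -6*x^4 - 7*x^3 - 6*x^2 + 3*x.
∫_{-1}^{1} of each monomial x^k gives [2/(k+1) if k even, 0 if k odd]. Integrating term-by-term (or equivalently evaluating the antiderivative F(x) = -6*x^5/5 - 7*x^4/4 - 2*x^3 + 3*x^2/2 at the endpoints):
  F(1) − F(−1) = -69/20 − (59/20) = -32/5.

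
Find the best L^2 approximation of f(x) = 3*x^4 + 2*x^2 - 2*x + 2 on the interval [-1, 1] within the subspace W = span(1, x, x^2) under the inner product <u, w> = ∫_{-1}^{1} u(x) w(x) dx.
g(x) = 32*x^2/7 - 2*x + 61/35

The best approximation g ∈ W is the orthogonal projection of f onto W. Writing g = a_0 + a_1 x + a_2 x^2, the coefficients solve the normal equations G · a = b where
  G_{ij} = <φ_i, φ_j> and b_i = <f, φ_i>, with φ_0 = 1, φ_1 = x, φ_2 = x^2.
G =
  [2, 0, 2/3]
  [0, 2/3, 0]
  [2/3, 0, 2/5],
b = (98/15, -4/3, 314/105).
Solving gives a_0 = 61/35, a_1 = -2, a_2 = 32/7, so
  g(x) = 32*x^2/7 - 2*x + 61/35.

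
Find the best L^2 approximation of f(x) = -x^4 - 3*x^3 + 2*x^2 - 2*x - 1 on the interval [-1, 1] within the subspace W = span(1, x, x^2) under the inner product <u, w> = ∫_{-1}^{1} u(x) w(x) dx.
g(x) = 8*x^2/7 - 19*x/5 - 32/35

The best approximation g ∈ W is the orthogonal projection of f onto W. Writing g = a_0 + a_1 x + a_2 x^2, the coefficients solve the normal equations G · a = b where
  G_{ij} = <φ_i, φ_j> and b_i = <f, φ_i>, with φ_0 = 1, φ_1 = x, φ_2 = x^2.
G =
  [2, 0, 2/3]
  [0, 2/3, 0]
  [2/3, 0, 2/5],
b = (-16/15, -38/15, -16/105).
Solving gives a_0 = -32/35, a_1 = -19/5, a_2 = 8/7, so
  g(x) = 8*x^2/7 - 19*x/5 - 32/35.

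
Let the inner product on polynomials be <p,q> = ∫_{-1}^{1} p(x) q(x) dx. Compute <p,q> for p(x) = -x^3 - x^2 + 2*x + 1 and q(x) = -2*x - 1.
<p,q> = -16/5

Expand the product: p(x)·q(x) = 2*x^4 + 3*x^3 - 3*x^2 - 4*x - 1.
∫_{-1}^{1} of each monomial x^k gives [2/(k+1) if k even, 0 if k odd]. Integrating term-by-term (or equivalently evaluating the antiderivative F(x) = 2*x^5/5 + 3*x^4/4 - x^3 - 2*x^2 - x at the endpoints):
  F(1) − F(−1) = -57/20 − (7/20) = -16/5.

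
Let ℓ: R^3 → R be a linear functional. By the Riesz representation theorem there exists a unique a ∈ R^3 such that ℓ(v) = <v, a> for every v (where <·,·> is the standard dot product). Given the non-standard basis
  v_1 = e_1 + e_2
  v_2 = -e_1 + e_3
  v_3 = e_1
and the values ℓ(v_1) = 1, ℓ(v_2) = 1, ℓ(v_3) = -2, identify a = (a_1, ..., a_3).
a = (-2, 3, -1)

Write a = (a_1, ..., a_3) in the standard basis. For each basis vector v_i, ℓ(v_i) = <v_i, a> is a linear equation in the a_j's. Collect the n equations into a matrix system V a = ℓ, where row i of V is v_i (expressed in the standard basis). Since V is invertible (lower-triangular with 1s on the diagonal, up to permutation), solve by back-substitution:
  V =
[[1, 1, 0],
 [-1, 0, 1],
 [1, 0, 0]]
  V a = (1, 1, -2)
Solving gives a = (-2, 3, -1).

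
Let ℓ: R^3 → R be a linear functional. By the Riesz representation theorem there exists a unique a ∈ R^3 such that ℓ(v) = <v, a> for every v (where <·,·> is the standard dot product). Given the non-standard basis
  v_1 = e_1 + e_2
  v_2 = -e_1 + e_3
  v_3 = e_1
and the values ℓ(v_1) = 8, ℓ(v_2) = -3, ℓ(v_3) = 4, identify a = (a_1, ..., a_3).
a = (4, 4, 1)

Write a = (a_1, ..., a_3) in the standard basis. For each basis vector v_i, ℓ(v_i) = <v_i, a> is a linear equation in the a_j's. Collect the n equations into a matrix system V a = ℓ, where row i of V is v_i (expressed in the standard basis). Since V is invertible (lower-triangular with 1s on the diagonal, up to permutation), solve by back-substitution:
  V =
[[1, 1, 0],
 [-1, 0, 1],
 [1, 0, 0]]
  V a = (8, -3, 4)
Solving gives a = (4, 4, 1).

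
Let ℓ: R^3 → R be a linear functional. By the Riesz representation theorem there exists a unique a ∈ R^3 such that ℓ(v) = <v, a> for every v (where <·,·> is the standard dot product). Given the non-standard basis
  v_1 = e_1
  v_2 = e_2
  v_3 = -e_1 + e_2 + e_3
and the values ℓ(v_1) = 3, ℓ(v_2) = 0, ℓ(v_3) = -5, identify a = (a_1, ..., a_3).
a = (3, 0, -2)

Write a = (a_1, ..., a_3) in the standard basis. For each basis vector v_i, ℓ(v_i) = <v_i, a> is a linear equation in the a_j's. Collect the n equations into a matrix system V a = ℓ, where row i of V is v_i (expressed in the standard basis). Since V is invertible (lower-triangular with 1s on the diagonal, up to permutation), solve by back-substitution:
  V =
[[1, 0, 0],
 [0, 1, 0],
 [-1, 1, 1]]
  V a = (3, 0, -5)
Solving gives a = (3, 0, -2).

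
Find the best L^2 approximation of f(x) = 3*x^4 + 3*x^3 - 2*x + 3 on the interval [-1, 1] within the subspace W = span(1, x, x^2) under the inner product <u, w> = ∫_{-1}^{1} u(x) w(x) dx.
g(x) = 18*x^2/7 - x/5 + 96/35

The best approximation g ∈ W is the orthogonal projection of f onto W. Writing g = a_0 + a_1 x + a_2 x^2, the coefficients solve the normal equations G · a = b where
  G_{ij} = <φ_i, φ_j> and b_i = <f, φ_i>, with φ_0 = 1, φ_1 = x, φ_2 = x^2.
G =
  [2, 0, 2/3]
  [0, 2/3, 0]
  [2/3, 0, 2/5],
b = (36/5, -2/15, 20/7).
Solving gives a_0 = 96/35, a_1 = -1/5, a_2 = 18/7, so
  g(x) = 18*x^2/7 - x/5 + 96/35.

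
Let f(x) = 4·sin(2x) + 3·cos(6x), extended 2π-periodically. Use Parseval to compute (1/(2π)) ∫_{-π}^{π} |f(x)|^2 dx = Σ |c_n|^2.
Σ |c_n|^2 = 25/2

Expand |f|^2 and use orthogonality of {sin(nx), cos(mx)} on [-π, π]:
  ∫_{-π}^{π} sin(nx)^2 dx = π, ∫ cos(mx)^2 dx = π, and cross terms integrate to 0.
So ∫_{-π}^{π} f(x)^2 dx = 4^2 · π + 3^2 · π = (16 + 9)π.
Divide by 2π: (16 + 9)/2 = 25/2.
By Parseval, this equals Σ |c_n|^2.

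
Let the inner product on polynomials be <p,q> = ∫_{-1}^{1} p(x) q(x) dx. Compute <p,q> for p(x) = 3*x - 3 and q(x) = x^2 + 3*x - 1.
<p,q> = 10

Expand the product: p(x)·q(x) = 3*x^3 + 6*x^2 - 12*x + 3.
∫_{-1}^{1} of each monomial x^k gives [2/(k+1) if k even, 0 if k odd]. Integrating term-by-term (or equivalently evaluating the antiderivative F(x) = 3*x^4/4 + 2*x^3 - 6*x^2 + 3*x at the endpoints):
  F(1) − F(−1) = -1/4 − (-41/4) = 10.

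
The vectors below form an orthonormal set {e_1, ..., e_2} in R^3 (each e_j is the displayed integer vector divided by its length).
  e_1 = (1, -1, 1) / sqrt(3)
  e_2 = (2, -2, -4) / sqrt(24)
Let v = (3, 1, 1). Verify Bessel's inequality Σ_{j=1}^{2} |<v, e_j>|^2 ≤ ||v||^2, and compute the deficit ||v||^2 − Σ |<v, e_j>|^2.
Σ |<v, e_j>|^2 = 3; ||v||^2 = 11; deficit = 8

Write each e_j = u_j / sqrt(<u_j, u_j>) where u_j is the displayed integer vector. Then <v, e_j> = <v, u_j> / sqrt(<u_j, u_j>), so |<v, e_j>|^2 = <v, u_j>^2 / <u_j, u_j>.
Coefficients: <v, e_1> = 3/sqrt(3), <v, e_2> = 0/sqrt(24).
Square and sum: Σ |<v, e_j>|^2 = 3.
Compute ||v||^2 = v·v = 11.
Deficit = 11 − 3 = 8 ≥ 0, confirming Bessel's inequality. (The deficit equals ||v − Σ <v,e_j> e_j||^2, the squared distance from v to span{e_j}.)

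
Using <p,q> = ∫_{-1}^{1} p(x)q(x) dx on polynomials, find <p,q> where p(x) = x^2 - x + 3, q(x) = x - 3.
<p,q> = -62/3

Expand the product: p(x)·q(x) = x^3 - 4*x^2 + 6*x - 9.
∫_{-1}^{1} of each monomial x^k gives [2/(k+1) if k even, 0 if k odd]. Integrating term-by-term (or equivalently evaluating the antiderivative F(x) = x^4/4 - 4*x^3/3 + 3*x^2 - 9*x at the endpoints):
  F(1) − F(−1) = -85/12 − (163/12) = -62/3.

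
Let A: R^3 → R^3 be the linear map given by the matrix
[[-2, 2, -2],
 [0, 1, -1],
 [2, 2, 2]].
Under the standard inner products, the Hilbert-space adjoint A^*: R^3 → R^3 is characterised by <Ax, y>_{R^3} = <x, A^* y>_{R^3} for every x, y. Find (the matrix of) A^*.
A^* = A^T =
[[-2, 0, 2],
 [2, 1, 2],
 [-2, -1, 2]]

For real matrices with standard dot products, the defining identity <Ax, y> = <x, A^* y> gives (Ax)^T y = x^T (A^*) y, i.e. x^T A^T y = x^T (A^*) y. Since this holds for all x, y, we must have A^* = A^T. Therefore
A^* =
[[-2, 0, 2],
 [2, 1, 2],
 [-2, -1, 2]].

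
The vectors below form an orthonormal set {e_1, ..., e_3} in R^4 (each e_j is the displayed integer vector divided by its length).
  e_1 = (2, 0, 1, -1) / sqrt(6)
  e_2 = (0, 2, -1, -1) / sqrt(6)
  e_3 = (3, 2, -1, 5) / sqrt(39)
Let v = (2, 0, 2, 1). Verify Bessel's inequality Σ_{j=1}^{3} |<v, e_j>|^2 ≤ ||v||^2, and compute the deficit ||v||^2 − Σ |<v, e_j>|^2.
Σ |<v, e_j>|^2 = 302/39; ||v||^2 = 9; deficit = 49/39

Write each e_j = u_j / sqrt(<u_j, u_j>) where u_j is the displayed integer vector. Then <v, e_j> = <v, u_j> / sqrt(<u_j, u_j>), so |<v, e_j>|^2 = <v, u_j>^2 / <u_j, u_j>.
Coefficients: <v, e_1> = 5/sqrt(6), <v, e_2> = -3/sqrt(6), <v, e_3> = 9/sqrt(39).
Square and sum: Σ |<v, e_j>|^2 = 302/39.
Compute ||v||^2 = v·v = 9.
Deficit = 9 − 302/39 = 49/39 ≥ 0, confirming Bessel's inequality. (The deficit equals ||v − Σ <v,e_j> e_j||^2, the squared distance from v to span{e_j}.)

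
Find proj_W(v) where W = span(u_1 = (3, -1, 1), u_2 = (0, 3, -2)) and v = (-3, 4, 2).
proj_W(v) = (-309/118, 101/59, -169/118)

Set up U = [u_1 | ... | u_2] ∈ R^(3×2). The projector onto W = col(U) is P = U (U^T U)^(-1) U^T.
Compute U^T U =
  [11, -5]
  [-5, 13],
and U^T v = (-11, 8).
Solve U^T U · c = U^T v for the coefficients: c = (-103/118, 33/118). The projection is proj_W(v) = U c.
Check: (v - proj_W(v)) · u_1 = 0  (should be 0).
Check: (v - proj_W(v)) · u_2 = 0  (should be 0).
Result: proj_W(v) = (-309/118, 101/59, -169/118).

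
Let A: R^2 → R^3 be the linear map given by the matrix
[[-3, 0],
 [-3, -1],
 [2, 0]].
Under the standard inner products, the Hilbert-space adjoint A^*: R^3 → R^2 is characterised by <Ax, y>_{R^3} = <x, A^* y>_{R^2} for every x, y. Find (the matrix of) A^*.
A^* = A^T =
[[-3, -3, 2],
 [0, -1, 0]]

For real matrices with standard dot products, the defining identity <Ax, y> = <x, A^* y> gives (Ax)^T y = x^T (A^*) y, i.e. x^T A^T y = x^T (A^*) y. Since this holds for all x, y, we must have A^* = A^T. Therefore
A^* =
[[-3, -3, 2],
 [0, -1, 0]].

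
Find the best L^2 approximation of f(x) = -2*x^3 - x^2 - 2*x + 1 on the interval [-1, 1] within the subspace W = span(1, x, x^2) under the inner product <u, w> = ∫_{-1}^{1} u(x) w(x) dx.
g(x) = -x^2 - 16*x/5 + 1

The best approximation g ∈ W is the orthogonal projection of f onto W. Writing g = a_0 + a_1 x + a_2 x^2, the coefficients solve the normal equations G · a = b where
  G_{ij} = <φ_i, φ_j> and b_i = <f, φ_i>, with φ_0 = 1, φ_1 = x, φ_2 = x^2.
G =
  [2, 0, 2/3]
  [0, 2/3, 0]
  [2/3, 0, 2/5],
b = (4/3, -32/15, 4/15).
Solving gives a_0 = 1, a_1 = -16/5, a_2 = -1, so
  g(x) = -x^2 - 16*x/5 + 1.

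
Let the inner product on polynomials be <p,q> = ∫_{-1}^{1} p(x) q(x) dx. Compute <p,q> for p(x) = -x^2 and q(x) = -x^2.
<p,q> = 2/5

Expand the product: p(x)·q(x) = x^4.
∫_{-1}^{1} of each monomial x^k gives [2/(k+1) if k even, 0 if k odd]. Integrating term-by-term (or equivalently evaluating the antiderivative F(x) = x^5/5 at the endpoints):
  F(1) − F(−1) = 1/5 − (-1/5) = 2/5.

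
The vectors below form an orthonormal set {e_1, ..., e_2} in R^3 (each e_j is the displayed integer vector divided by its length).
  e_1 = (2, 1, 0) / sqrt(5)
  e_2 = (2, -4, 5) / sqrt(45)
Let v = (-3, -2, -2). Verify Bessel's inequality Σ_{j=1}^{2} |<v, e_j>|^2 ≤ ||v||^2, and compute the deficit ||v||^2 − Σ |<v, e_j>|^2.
Σ |<v, e_j>|^2 = 128/9; ||v||^2 = 17; deficit = 25/9

Write each e_j = u_j / sqrt(<u_j, u_j>) where u_j is the displayed integer vector. Then <v, e_j> = <v, u_j> / sqrt(<u_j, u_j>), so |<v, e_j>|^2 = <v, u_j>^2 / <u_j, u_j>.
Coefficients: <v, e_1> = -8/sqrt(5), <v, e_2> = -8/sqrt(45).
Square and sum: Σ |<v, e_j>|^2 = 128/9.
Compute ||v||^2 = v·v = 17.
Deficit = 17 − 128/9 = 25/9 ≥ 0, confirming Bessel's inequality. (The deficit equals ||v − Σ <v,e_j> e_j||^2, the squared distance from v to span{e_j}.)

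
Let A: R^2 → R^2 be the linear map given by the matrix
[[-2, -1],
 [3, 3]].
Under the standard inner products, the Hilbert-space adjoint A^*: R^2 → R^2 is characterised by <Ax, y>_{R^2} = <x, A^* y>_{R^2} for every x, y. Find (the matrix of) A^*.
A^* = A^T =
[[-2, 3],
 [-1, 3]]

For real matrices with standard dot products, the defining identity <Ax, y> = <x, A^* y> gives (Ax)^T y = x^T (A^*) y, i.e. x^T A^T y = x^T (A^*) y. Since this holds for all x, y, we must have A^* = A^T. Therefore
A^* =
[[-2, 3],
 [-1, 3]].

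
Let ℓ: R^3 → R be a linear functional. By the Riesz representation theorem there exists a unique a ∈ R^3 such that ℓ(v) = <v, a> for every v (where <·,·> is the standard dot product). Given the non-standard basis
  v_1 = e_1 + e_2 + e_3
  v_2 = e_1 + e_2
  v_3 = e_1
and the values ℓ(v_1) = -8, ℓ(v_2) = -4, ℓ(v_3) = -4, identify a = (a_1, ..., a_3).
a = (-4, 0, -4)

Write a = (a_1, ..., a_3) in the standard basis. For each basis vector v_i, ℓ(v_i) = <v_i, a> is a linear equation in the a_j's. Collect the n equations into a matrix system V a = ℓ, where row i of V is v_i (expressed in the standard basis). Since V is invertible (lower-triangular with 1s on the diagonal, up to permutation), solve by back-substitution:
  V =
[[1, 1, 1],
 [1, 1, 0],
 [1, 0, 0]]
  V a = (-8, -4, -4)
Solving gives a = (-4, 0, -4).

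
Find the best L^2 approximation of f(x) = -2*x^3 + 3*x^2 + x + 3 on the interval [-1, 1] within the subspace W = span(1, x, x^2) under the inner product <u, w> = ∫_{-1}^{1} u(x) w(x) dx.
g(x) = 3*x^2 - x/5 + 3

The best approximation g ∈ W is the orthogonal projection of f onto W. Writing g = a_0 + a_1 x + a_2 x^2, the coefficients solve the normal equations G · a = b where
  G_{ij} = <φ_i, φ_j> and b_i = <f, φ_i>, with φ_0 = 1, φ_1 = x, φ_2 = x^2.
G =
  [2, 0, 2/3]
  [0, 2/3, 0]
  [2/3, 0, 2/5],
b = (8, -2/15, 16/5).
Solving gives a_0 = 3, a_1 = -1/5, a_2 = 3, so
  g(x) = 3*x^2 - x/5 + 3.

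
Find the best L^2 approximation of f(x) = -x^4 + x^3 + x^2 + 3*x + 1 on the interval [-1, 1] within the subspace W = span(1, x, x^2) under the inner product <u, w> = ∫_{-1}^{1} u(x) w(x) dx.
g(x) = x^2/7 + 18*x/5 + 38/35

The best approximation g ∈ W is the orthogonal projection of f onto W. Writing g = a_0 + a_1 x + a_2 x^2, the coefficients solve the normal equations G · a = b where
  G_{ij} = <φ_i, φ_j> and b_i = <f, φ_i>, with φ_0 = 1, φ_1 = x, φ_2 = x^2.
G =
  [2, 0, 2/3]
  [0, 2/3, 0]
  [2/3, 0, 2/5],
b = (34/15, 12/5, 82/105).
Solving gives a_0 = 38/35, a_1 = 18/5, a_2 = 1/7, so
  g(x) = x^2/7 + 18*x/5 + 38/35.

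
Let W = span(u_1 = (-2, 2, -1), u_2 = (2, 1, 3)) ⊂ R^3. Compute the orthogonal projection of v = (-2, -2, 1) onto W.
proj_W(v) = (-6/101, -90/101, -67/101)

Set up U = [u_1 | ... | u_2] ∈ R^(3×2). The projector onto W = col(U) is P = U (U^T U)^(-1) U^T.
Compute U^T U =
  [9, -5]
  [-5, 14],
and U^T v = (-1, -3).
Solve U^T U · c = U^T v for the coefficients: c = (-29/101, -32/101). The projection is proj_W(v) = U c.
Check: (v - proj_W(v)) · u_1 = 0  (should be 0).
Check: (v - proj_W(v)) · u_2 = 0  (should be 0).
Result: proj_W(v) = (-6/101, -90/101, -67/101).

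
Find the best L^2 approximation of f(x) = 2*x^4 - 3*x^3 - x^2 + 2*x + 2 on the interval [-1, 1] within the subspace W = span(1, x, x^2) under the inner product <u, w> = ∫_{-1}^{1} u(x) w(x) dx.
g(x) = 5*x^2/7 + x/5 + 64/35

The best approximation g ∈ W is the orthogonal projection of f onto W. Writing g = a_0 + a_1 x + a_2 x^2, the coefficients solve the normal equations G · a = b where
  G_{ij} = <φ_i, φ_j> and b_i = <f, φ_i>, with φ_0 = 1, φ_1 = x, φ_2 = x^2.
G =
  [2, 0, 2/3]
  [0, 2/3, 0]
  [2/3, 0, 2/5],
b = (62/15, 2/15, 158/105).
Solving gives a_0 = 64/35, a_1 = 1/5, a_2 = 5/7, so
  g(x) = 5*x^2/7 + x/5 + 64/35.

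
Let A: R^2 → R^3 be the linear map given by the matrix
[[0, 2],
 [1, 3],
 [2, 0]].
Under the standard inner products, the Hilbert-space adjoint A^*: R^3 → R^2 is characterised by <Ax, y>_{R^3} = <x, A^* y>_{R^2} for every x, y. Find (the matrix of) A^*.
A^* = A^T =
[[0, 1, 2],
 [2, 3, 0]]

For real matrices with standard dot products, the defining identity <Ax, y> = <x, A^* y> gives (Ax)^T y = x^T (A^*) y, i.e. x^T A^T y = x^T (A^*) y. Since this holds for all x, y, we must have A^* = A^T. Therefore
A^* =
[[0, 1, 2],
 [2, 3, 0]].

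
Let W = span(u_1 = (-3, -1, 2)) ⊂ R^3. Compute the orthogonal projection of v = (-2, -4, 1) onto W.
proj_W(v) = (-18/7, -6/7, 12/7)

Set up U = [u_1 | ... | u_1] ∈ R^(3×1). The projector onto W = col(U) is P = U (U^T U)^(-1) U^T.
Compute U^T U =
  [14],
and U^T v = (12).
Solve U^T U · c = U^T v for the coefficients: c = (6/7). The projection is proj_W(v) = U c.
Check: (v - proj_W(v)) · u_1 = 0  (should be 0).
Result: proj_W(v) = (-18/7, -6/7, 12/7).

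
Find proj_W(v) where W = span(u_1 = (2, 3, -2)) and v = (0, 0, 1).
proj_W(v) = (-4/17, -6/17, 4/17)

Set up U = [u_1 | ... | u_1] ∈ R^(3×1). The projector onto W = col(U) is P = U (U^T U)^(-1) U^T.
Compute U^T U =
  [17],
and U^T v = (-2).
Solve U^T U · c = U^T v for the coefficients: c = (-2/17). The projection is proj_W(v) = U c.
Check: (v - proj_W(v)) · u_1 = 0  (should be 0).
Result: proj_W(v) = (-4/17, -6/17, 4/17).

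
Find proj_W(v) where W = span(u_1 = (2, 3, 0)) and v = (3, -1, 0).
proj_W(v) = (6/13, 9/13, 0)

Set up U = [u_1 | ... | u_1] ∈ R^(3×1). The projector onto W = col(U) is P = U (U^T U)^(-1) U^T.
Compute U^T U =
  [13],
and U^T v = (3).
Solve U^T U · c = U^T v for the coefficients: c = (3/13). The projection is proj_W(v) = U c.
Check: (v - proj_W(v)) · u_1 = 0  (should be 0).
Result: proj_W(v) = (6/13, 9/13, 0).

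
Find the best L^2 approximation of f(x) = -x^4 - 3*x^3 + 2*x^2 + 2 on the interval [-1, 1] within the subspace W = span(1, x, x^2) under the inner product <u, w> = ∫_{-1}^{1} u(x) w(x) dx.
g(x) = 8*x^2/7 - 9*x/5 + 73/35

The best approximation g ∈ W is the orthogonal projection of f onto W. Writing g = a_0 + a_1 x + a_2 x^2, the coefficients solve the normal equations G · a = b where
  G_{ij} = <φ_i, φ_j> and b_i = <f, φ_i>, with φ_0 = 1, φ_1 = x, φ_2 = x^2.
G =
  [2, 0, 2/3]
  [0, 2/3, 0]
  [2/3, 0, 2/5],
b = (74/15, -6/5, 194/105).
Solving gives a_0 = 73/35, a_1 = -9/5, a_2 = 8/7, so
  g(x) = 8*x^2/7 - 9*x/5 + 73/35.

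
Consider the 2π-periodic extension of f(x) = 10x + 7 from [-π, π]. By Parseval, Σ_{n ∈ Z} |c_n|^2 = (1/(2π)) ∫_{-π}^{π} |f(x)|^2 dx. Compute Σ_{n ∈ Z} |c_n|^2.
Σ |c_n|^2 = 100π^2/3 + 49

Expand and integrate term by term over [-π, π]:
  ∫ (10x)^2 dx = 100·(2π^3/3); ∫ 2·10·(7)·x dx = 0 (odd integrand); ∫ 7^2 dx = 49·2π.
So (1/(2π)) ∫_{-π}^{π} (10x + 7)^2 dx = 100π^2/3 + 49 = 100π^2/3 + 49.
Parseval ⇒ Σ |c_n|^2 = 100π^2/3 + 49.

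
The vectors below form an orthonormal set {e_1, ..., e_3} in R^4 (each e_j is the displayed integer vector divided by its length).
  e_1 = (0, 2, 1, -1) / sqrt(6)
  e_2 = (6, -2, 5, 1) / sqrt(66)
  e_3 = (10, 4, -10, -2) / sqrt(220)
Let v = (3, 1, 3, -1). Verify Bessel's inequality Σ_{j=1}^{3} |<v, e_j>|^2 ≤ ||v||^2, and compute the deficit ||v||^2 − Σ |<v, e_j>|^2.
Σ |<v, e_j>|^2 = 99/5; ||v||^2 = 20; deficit = 1/5

Write each e_j = u_j / sqrt(<u_j, u_j>) where u_j is the displayed integer vector. Then <v, e_j> = <v, u_j> / sqrt(<u_j, u_j>), so |<v, e_j>|^2 = <v, u_j>^2 / <u_j, u_j>.
Coefficients: <v, e_1> = 6/sqrt(6), <v, e_2> = 30/sqrt(66), <v, e_3> = 6/sqrt(220).
Square and sum: Σ |<v, e_j>|^2 = 99/5.
Compute ||v||^2 = v·v = 20.
Deficit = 20 − 99/5 = 1/5 ≥ 0, confirming Bessel's inequality. (The deficit equals ||v − Σ <v,e_j> e_j||^2, the squared distance from v to span{e_j}.)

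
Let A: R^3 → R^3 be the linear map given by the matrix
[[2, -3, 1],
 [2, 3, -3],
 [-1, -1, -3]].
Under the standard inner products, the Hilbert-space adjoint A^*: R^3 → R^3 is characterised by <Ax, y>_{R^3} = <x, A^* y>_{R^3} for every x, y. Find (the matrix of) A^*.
A^* = A^T =
[[2, 2, -1],
 [-3, 3, -1],
 [1, -3, -3]]

For real matrices with standard dot products, the defining identity <Ax, y> = <x, A^* y> gives (Ax)^T y = x^T (A^*) y, i.e. x^T A^T y = x^T (A^*) y. Since this holds for all x, y, we must have A^* = A^T. Therefore
A^* =
[[2, 2, -1],
 [-3, 3, -1],
 [1, -3, -3]].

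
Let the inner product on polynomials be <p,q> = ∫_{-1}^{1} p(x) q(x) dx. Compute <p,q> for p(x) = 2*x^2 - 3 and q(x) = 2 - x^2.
<p,q> = -122/15

Expand the product: p(x)·q(x) = -2*x^4 + 7*x^2 - 6.
∫_{-1}^{1} of each monomial x^k gives [2/(k+1) if k even, 0 if k odd]. Integrating term-by-term (or equivalently evaluating the antiderivative F(x) = -2*x^5/5 + 7*x^3/3 - 6*x at the endpoints):
  F(1) − F(−1) = -61/15 − (61/15) = -122/15.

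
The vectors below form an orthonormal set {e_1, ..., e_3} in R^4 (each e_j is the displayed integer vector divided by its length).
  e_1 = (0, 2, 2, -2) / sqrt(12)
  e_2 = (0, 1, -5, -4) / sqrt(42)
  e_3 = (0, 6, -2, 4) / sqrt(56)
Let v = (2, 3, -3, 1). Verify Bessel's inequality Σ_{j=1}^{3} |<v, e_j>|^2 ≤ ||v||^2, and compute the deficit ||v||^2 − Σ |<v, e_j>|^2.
Σ |<v, e_j>|^2 = 19; ||v||^2 = 23; deficit = 4

Write each e_j = u_j / sqrt(<u_j, u_j>) where u_j is the displayed integer vector. Then <v, e_j> = <v, u_j> / sqrt(<u_j, u_j>), so |<v, e_j>|^2 = <v, u_j>^2 / <u_j, u_j>.
Coefficients: <v, e_1> = -2/sqrt(12), <v, e_2> = 14/sqrt(42), <v, e_3> = 28/sqrt(56).
Square and sum: Σ |<v, e_j>|^2 = 19.
Compute ||v||^2 = v·v = 23.
Deficit = 23 − 19 = 4 ≥ 0, confirming Bessel's inequality. (The deficit equals ||v − Σ <v,e_j> e_j||^2, the squared distance from v to span{e_j}.)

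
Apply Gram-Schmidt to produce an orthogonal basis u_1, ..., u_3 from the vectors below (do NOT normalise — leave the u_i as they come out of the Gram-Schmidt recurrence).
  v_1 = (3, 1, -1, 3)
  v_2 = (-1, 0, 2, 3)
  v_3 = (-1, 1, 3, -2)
Orthogonal basis:
  u_1 = (3, 1, -1, 3)
  u_2 = (-8/5, -1/5, 11/5, 12/5)
  u_3 = (137/132, 211/132, 23/12, -41/44)

Apply the Gram-Schmidt recurrence
  u_1 = v_1
  u_i = v_i − Σ_{j<i} ((v_i · u_j) / (u_j · u_j)) · u_j.

Step by step this gives:
  u_1 = (3, 1, -1, 3)
  u_2 = (-8/5, -1/5, 11/5, 12/5)
  u_3 = (137/132, 211/132, 23/12, -41/44)

Orthogonality check:
  u_2 · u_1 = 0 (should be 0)
  u_3 · u_1 = 0 (should be 0)
  u_3 · u_2 = 0 (should be 0)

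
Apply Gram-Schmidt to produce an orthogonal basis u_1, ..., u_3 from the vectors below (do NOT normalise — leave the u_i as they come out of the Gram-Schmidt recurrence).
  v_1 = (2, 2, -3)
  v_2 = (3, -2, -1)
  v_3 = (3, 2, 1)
Orthogonal basis:
  u_1 = (2, 2, -3)
  u_2 = (41/17, -44/17, -2/17)
  u_3 = (128/71, 112/71, 160/71)

Apply the Gram-Schmidt recurrence
  u_1 = v_1
  u_i = v_i − Σ_{j<i} ((v_i · u_j) / (u_j · u_j)) · u_j.

Step by step this gives:
  u_1 = (2, 2, -3)
  u_2 = (41/17, -44/17, -2/17)
  u_3 = (128/71, 112/71, 160/71)

Orthogonality check:
  u_2 · u_1 = 0 (should be 0)
  u_3 · u_1 = 0 (should be 0)
  u_3 · u_2 = 0 (should be 0)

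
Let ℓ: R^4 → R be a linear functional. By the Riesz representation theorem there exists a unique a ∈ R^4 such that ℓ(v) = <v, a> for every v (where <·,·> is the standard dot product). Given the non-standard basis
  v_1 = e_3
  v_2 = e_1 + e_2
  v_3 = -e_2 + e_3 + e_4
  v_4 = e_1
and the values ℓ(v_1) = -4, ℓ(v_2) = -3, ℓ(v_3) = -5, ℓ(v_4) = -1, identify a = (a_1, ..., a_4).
a = (-1, -2, -4, -3)

Write a = (a_1, ..., a_4) in the standard basis. For each basis vector v_i, ℓ(v_i) = <v_i, a> is a linear equation in the a_j's. Collect the n equations into a matrix system V a = ℓ, where row i of V is v_i (expressed in the standard basis). Since V is invertible (lower-triangular with 1s on the diagonal, up to permutation), solve by back-substitution:
  V =
[[0, 0, 1, 0],
 [1, 1, 0, 0],
 [0, -1, 1, 1],
 [1, 0, 0, 0]]
  V a = (-4, -3, -5, -1)
Solving gives a = (-1, -2, -4, -3).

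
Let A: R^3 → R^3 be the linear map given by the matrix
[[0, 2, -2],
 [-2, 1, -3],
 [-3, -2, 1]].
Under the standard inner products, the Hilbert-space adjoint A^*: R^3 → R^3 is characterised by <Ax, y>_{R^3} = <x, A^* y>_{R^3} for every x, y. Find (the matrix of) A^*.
A^* = A^T =
[[0, -2, -3],
 [2, 1, -2],
 [-2, -3, 1]]

For real matrices with standard dot products, the defining identity <Ax, y> = <x, A^* y> gives (Ax)^T y = x^T (A^*) y, i.e. x^T A^T y = x^T (A^*) y. Since this holds for all x, y, we must have A^* = A^T. Therefore
A^* =
[[0, -2, -3],
 [2, 1, -2],
 [-2, -3, 1]].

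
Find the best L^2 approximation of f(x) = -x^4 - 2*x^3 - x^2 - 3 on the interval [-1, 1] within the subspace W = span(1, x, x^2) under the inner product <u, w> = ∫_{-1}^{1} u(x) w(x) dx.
g(x) = -13*x^2/7 - 6*x/5 - 102/35

The best approximation g ∈ W is the orthogonal projection of f onto W. Writing g = a_0 + a_1 x + a_2 x^2, the coefficients solve the normal equations G · a = b where
  G_{ij} = <φ_i, φ_j> and b_i = <f, φ_i>, with φ_0 = 1, φ_1 = x, φ_2 = x^2.
G =
  [2, 0, 2/3]
  [0, 2/3, 0]
  [2/3, 0, 2/5],
b = (-106/15, -4/5, -94/35).
Solving gives a_0 = -102/35, a_1 = -6/5, a_2 = -13/7, so
  g(x) = -13*x^2/7 - 6*x/5 - 102/35.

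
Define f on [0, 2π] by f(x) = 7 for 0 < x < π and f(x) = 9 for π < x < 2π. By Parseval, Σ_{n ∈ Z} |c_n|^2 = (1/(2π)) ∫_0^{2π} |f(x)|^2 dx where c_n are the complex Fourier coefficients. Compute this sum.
Σ |c_n|^2 = 65

Parseval equates the L^2 energy of f (normalised by 1/(2π)) with the ℓ^2 sum of its Fourier coefficients: (1/(2π)) ∫_0^{2π} |f|^2 = Σ |c_n|^2.
Compute the left side: (1/(2π)) [∫_0^π 7^2 dx + ∫_π^{2π} 9^2 dx] = (1/(2π)) · (49π + 81π) = (49 + 81)/2 = 65.
So Σ_{n ∈ Z} |c_n|^2 = 65.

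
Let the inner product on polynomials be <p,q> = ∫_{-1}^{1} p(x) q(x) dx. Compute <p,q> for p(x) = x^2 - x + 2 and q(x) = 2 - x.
<p,q> = 10

Expand the product: p(x)·q(x) = -x^3 + 3*x^2 - 4*x + 4.
∫_{-1}^{1} of each monomial x^k gives [2/(k+1) if k even, 0 if k odd]. Integrating term-by-term (or equivalently evaluating the antiderivative F(x) = -x^4/4 + x^3 - 2*x^2 + 4*x at the endpoints):
  F(1) − F(−1) = 11/4 − (-29/4) = 10.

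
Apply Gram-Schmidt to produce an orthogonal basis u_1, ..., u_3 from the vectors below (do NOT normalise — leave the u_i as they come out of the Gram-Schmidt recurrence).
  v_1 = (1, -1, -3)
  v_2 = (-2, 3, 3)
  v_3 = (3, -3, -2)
Orthogonal basis:
  u_1 = (1, -1, -3)
  u_2 = (-8/11, 19/11, -9/11)
  u_3 = (21/23, 21/46, 7/46)

Apply the Gram-Schmidt recurrence
  u_1 = v_1
  u_i = v_i − Σ_{j<i} ((v_i · u_j) / (u_j · u_j)) · u_j.

Step by step this gives:
  u_1 = (1, -1, -3)
  u_2 = (-8/11, 19/11, -9/11)
  u_3 = (21/23, 21/46, 7/46)

Orthogonality check:
  u_2 · u_1 = 0 (should be 0)
  u_3 · u_1 = 0 (should be 0)
  u_3 · u_2 = 0 (should be 0)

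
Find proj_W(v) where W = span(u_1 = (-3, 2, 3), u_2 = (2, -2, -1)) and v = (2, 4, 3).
proj_W(v) = (-46/29, 38/29, 35/29)

Set up U = [u_1 | ... | u_2] ∈ R^(3×2). The projector onto W = col(U) is P = U (U^T U)^(-1) U^T.
Compute U^T U =
  [22, -13]
  [-13, 9],
and U^T v = (11, -7).
Solve U^T U · c = U^T v for the coefficients: c = (8/29, -11/29). The projection is proj_W(v) = U c.
Check: (v - proj_W(v)) · u_1 = 0  (should be 0).
Check: (v - proj_W(v)) · u_2 = 0  (should be 0).
Result: proj_W(v) = (-46/29, 38/29, 35/29).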